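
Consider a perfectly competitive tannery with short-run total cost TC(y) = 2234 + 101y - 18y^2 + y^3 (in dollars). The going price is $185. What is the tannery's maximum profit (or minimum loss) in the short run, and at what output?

AVC = 101 - 18y + y^2 has its minimum $20 at y = 9; price $185 clears that bar, so the firm operates.
MC = 101 - 36y + 3y^2. Setting P = MC and taking the root on the rising branch gives y* = 14.
TR = 185·14 = 2590. TC = 2234 + 630 = 2864. Profit = 2590 − 2864 = -$274.
Shutting down would mean losing the fixed cost of $2234, so operating at a loss of $274 is better by $1960.

Profit = -$274 at y = 14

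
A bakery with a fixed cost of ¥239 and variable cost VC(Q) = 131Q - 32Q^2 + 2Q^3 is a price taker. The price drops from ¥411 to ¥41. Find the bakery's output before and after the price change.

AVC = 131 - 32Q + 2Q^2, minimized at Q = 8 where min AVC = ¥3. MC = 131 - 64Q + 6Q^2.
With P = ¥411 above the shutdown price, P = MC gives Q = 14.
At P = ¥41 ≥ min AVC, set P = MC: Q = 9. The firm stays open but cuts output.

Output falls from 14 to 9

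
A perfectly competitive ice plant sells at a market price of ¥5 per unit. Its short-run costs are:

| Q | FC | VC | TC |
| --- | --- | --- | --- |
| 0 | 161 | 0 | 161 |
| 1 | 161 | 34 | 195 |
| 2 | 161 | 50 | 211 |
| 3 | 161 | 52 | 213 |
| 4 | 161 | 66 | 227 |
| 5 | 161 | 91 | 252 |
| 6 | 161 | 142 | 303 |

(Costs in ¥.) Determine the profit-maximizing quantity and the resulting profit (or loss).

Q = 0 (shut down); profit = -¥161

Compute π = P·Q − TC at each output: Q=0: -161; Q=1: -190; Q=2: -201; Q=3: -198; Q=4: -207; Q=5: -227; Q=6: -273.
Profit is highest at Q = 0. Equivalently, the lowest AVC in the table is 66/4 ≈ ¥16.50 at Q = 4, and P = ¥5 falls below it — price never covers variable cost, so the firm shuts down and loses only its fixed cost.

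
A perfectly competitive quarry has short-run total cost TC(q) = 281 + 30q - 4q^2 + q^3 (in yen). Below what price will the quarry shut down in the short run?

Short-run supply begins at min AVC. From VC = 30q - 4q^2 + q^3, AVC = 30 - 4q + q^2.
dAVC/dq = -4 + 2q = 0 gives q = 2. min AVC = 30 - 4·2 + 2^2 = 26.
The firm shuts down for any P below ¥26.

¥26 per unit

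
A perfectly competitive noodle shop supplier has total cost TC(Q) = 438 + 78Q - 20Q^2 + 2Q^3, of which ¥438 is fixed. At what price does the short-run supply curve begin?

¥28 per unit

The firm shuts down when price falls below the minimum of average variable cost. AVC = VC/Q = 78 - 20Q + 2Q^2.
dAVC/dQ = -20 + 4Q = 0 gives Q = 5. min AVC = 78 - 20·5 + 2·5^2 = 28.
The firm shuts down for any P below ¥28.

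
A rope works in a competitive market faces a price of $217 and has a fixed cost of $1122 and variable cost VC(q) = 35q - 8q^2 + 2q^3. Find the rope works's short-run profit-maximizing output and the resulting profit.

Profit = -$142 at q = 7

AVC = 35 - 8q + 2q^2 has its minimum $27 at q = 2; price $217 clears that bar, so the firm operates.
MC = 35 - 16q + 6q^2. Setting P = MC and taking the root on the rising branch gives q* = 7.
TR = 217·7 = 1519. TC = 1122 + 539 = 1661. Profit = 1519 − 1661 = -$142.
By producing, the firm covers all variable cost plus $980 of fixed cost; shutting down would lose the full $1122.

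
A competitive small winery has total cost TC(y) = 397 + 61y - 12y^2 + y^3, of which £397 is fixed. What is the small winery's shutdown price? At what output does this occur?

£25 per unit, at y = 6

Short-run supply begins at min AVC. From VC = 61y - 12y^2 + y^3, AVC = 61 - 12y + y^2.
At the minimum of AVC, MC = AVC. MC = 61 - 24y + 3y^2; setting MC = AVC gives 2y^2 - 12y = 0, so y = 6. min AVC = 25.
So the shutdown price is £25.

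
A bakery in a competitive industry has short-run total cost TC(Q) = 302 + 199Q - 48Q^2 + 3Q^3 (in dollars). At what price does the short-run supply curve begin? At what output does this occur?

Short-run supply begins at min AVC. From VC = 199Q - 48Q^2 + 3Q^3, AVC = 199 - 48Q + 3Q^2.
dAVC/dQ = -48 + 6Q = 0 gives Q = 8. min AVC = 199 - 48·8 + 3·8^2 = 7.
For P < $7 the firm produces nothing.

$7 per unit, at Q = 8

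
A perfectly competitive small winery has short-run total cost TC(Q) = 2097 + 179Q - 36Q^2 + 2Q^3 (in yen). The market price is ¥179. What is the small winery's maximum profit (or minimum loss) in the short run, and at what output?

Profit = -¥369 at Q = 12

AVC = 179 - 36Q + 2Q^2 has its minimum ¥17 at Q = 9; price ¥179 clears that bar, so the firm operates.
MC = 179 - 72Q + 6Q^2. Setting P = MC and taking the root on the rising branch gives Q* = 12.
TR = 179·12 = 2148. TC = 2097 + 420 = 2517. Profit = 2148 − 2517 = -¥369.
By producing, the firm covers all variable cost plus ¥1728 of fixed cost; shutting down would lose the full ¥2097.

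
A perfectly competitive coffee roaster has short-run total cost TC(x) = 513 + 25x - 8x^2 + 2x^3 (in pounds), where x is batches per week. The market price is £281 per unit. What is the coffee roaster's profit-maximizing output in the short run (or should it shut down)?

Variable cost is VC = 25x - 8x^2 + 2x^3, so AVC = VC/x = 25 - 8x + 2x^2 and MC = dTC/dx = 25 - 16x + 6x^2.
The AVC parabola has its vertex at x = 8/4 = 2, where AVC = 25 - 8·2 + 2·2^2 = £17.
P = £281 exceeds min AVC = £17, so the firm stays open.
Solving P = MC: -256 - 16x + 6x^2 = 0 ⇒ x = -16/3 or 8. On the upward-sloping branch, x* = 8.
Check: AVC at x = 8 is £89 ≤ P, so revenue covers variable cost.
Profit = P·x − TC = 281·8 − 1225 = £1023.

Produce at x = 8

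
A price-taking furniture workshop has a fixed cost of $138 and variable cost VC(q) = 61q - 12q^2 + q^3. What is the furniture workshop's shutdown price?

Short-run supply begins at min AVC. From VC = 61q - 12q^2 + q^3, AVC = 61 - 12q + q^2.
At the minimum of AVC, MC = AVC. MC = 61 - 24q + 3q^2; setting MC = AVC gives 2q^2 - 12q = 0, so q = 6. min AVC = 25.
For P < $25 the firm produces nothing.

$25 per unit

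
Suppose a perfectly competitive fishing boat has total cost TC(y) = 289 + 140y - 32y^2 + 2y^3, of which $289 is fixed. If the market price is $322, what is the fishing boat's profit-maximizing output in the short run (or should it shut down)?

From TC, MC = TC'(y) = 140 - 64y + 6y^2 and AVC = VC/y = 140 - 32y + 2y^2.
AVC is minimized where dAVC/dy = -32 + 4y = 0, at y = 8; min AVC = 140 - 32·8 + 2·8^2 = $12.
Because $322 ≥ $12, revenue can cover variable cost; the firm operates.
Set P = MC: 322 = 140 - 64y + 6y^2 → -182 - 64y + 6y^2 = 0. The roots are y = -7/3 and y = 13; the profit-maximizing output is on the rising part of MC, so y* = 13.
Check: AVC at y = 13 is $62 ≤ P, so revenue covers variable cost.
Profit = P·y − TC = 322·13 − 1095 = $3091.

Produce at y = 13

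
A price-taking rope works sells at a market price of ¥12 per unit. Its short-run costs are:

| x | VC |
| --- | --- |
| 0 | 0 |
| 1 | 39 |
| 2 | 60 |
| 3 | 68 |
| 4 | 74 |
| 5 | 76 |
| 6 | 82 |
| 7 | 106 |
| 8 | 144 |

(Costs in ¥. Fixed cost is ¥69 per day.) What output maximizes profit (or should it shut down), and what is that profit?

x = 0 (shut down); profit = -¥69

Profit at each row (π = 12x − TC): x=0: -69; x=1: -96; x=2: -105; x=3: -101; x=4: -95; x=5: -85; x=6: -79; x=7: -91; x=8: -117.
Profit is highest at x = 0. Equivalently, the lowest AVC in the table is 82/6 ≈ ¥13.67 at x = 6, and P = ¥12 falls below it — price never covers variable cost, so the firm shuts down and loses only its fixed cost.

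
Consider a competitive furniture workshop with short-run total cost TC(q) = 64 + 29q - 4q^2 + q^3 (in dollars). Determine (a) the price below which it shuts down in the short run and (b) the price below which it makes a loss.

Shutdown price = $25; break-even price = $45

Shutdown price = min AVC. AVC = 29 - 4q + q^2, with vertex at q = 2 and minimum $25.
ATC = 64/q + 29 - 4q + q^2. Setting dATC/dq = −64/q^2 − 4 + 2q = 0 gives q = 4 (since 2·4^3 − 4·4^2 = 64).
min ATC = 64/4 + 29 − 4·4 + 4^2 = $45. That is the break-even price.
For $25 ≤ P < $45 the firm produces at a loss; below $25 it shuts down.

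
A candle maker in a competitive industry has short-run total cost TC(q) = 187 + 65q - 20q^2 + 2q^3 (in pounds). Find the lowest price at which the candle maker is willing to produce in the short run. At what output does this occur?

£15 per unit, at q = 5

The firm shuts down when price falls below the minimum of average variable cost. AVC = VC/q = 65 - 20q + 2q^2.
At the minimum of AVC, MC = AVC. MC = 65 - 40q + 6q^2; setting MC = AVC gives 4q^2 - 20q = 0, so q = 5. min AVC = 15.
The firm shuts down for any P below £15.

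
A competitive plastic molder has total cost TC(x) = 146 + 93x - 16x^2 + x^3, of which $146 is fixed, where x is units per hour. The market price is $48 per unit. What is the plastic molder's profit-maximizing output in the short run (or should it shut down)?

Strip out fixed cost: VC = 93x - 16x^2 + x^3. Then AVC = 93 - 16x + x^2 and MC = 93 - 32x + 3x^2.
The AVC parabola has its vertex at x = 16/2 = 8, where AVC = 93 - 16·8 + 8^2 = $29.
Since P = $48 ≥ min AVC = $29, price covers variable cost and the firm should produce.
Set P = MC: 48 = 93 - 32x + 3x^2 → 45 - 32x + 3x^2 = 0. The roots are x = 5/3 and x = 9; the profit-maximizing output is on the rising part of MC, so x* = 9.
Check: AVC at x = 9 is $30 ≤ P, so revenue covers variable cost.
Profit = P·x − TC = 48·9 − 416 = $16.

Produce at x = 9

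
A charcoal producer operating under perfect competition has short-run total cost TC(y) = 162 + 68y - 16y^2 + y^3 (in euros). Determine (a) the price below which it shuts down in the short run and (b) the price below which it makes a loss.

Shutdown price = €4; break-even price = €23

AVC = 68 - 16y + y^2; minimized at y = 8, giving min AVC = €4. That is the shutdown price.
ATC = 162/y + 68 - 16y + y^2. Setting dATC/dy = −162/y^2 − 16 + 2y = 0 gives y = 9 (since 2·9^3 − 16·9^2 = 162).
min ATC = 162/9 + 68 − 16·9 + 9^2 = €23. That is the break-even price.
For €4 ≤ P < €23 the firm produces at a loss; below €4 it shuts down.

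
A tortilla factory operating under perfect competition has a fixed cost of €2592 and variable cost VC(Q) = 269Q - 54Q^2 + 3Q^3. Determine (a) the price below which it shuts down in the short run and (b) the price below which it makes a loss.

Shutdown price = min AVC. AVC = 269 - 54Q + 3Q^2, with vertex at Q = 9 and minimum €26.
ATC = 2592/Q + 269 - 54Q + 3Q^2. Setting dATC/dQ = −2592/Q^2 − 54 + 6Q = 0 gives Q = 12 (since 6·12^3 − 54·12^2 = 2592).
min ATC = 2592/12 + 269 − 54·12 + 3·12^2 = €269. That is the break-even price.
Between these two prices the firm operates at a loss; above €269 it earns a profit.

Shutdown price = €26; break-even price = €269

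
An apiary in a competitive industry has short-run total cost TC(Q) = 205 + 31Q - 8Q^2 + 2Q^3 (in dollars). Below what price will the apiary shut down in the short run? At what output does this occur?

The firm shuts down when price falls below the minimum of average variable cost. AVC = VC/Q = 31 - 8Q + 2Q^2.
dAVC/dQ = -8 + 4Q = 0 gives Q = 2. min AVC = 31 - 8·2 + 2·2^2 = 23.
So the shutdown price is $23.

$23 per unit, at Q = 2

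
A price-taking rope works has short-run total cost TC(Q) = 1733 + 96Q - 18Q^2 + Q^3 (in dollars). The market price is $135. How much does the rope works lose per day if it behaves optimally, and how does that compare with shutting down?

Profit = -$381 at Q = 13

AVC = 96 - 18Q + Q^2; min AVC = $15 at Q = 9. Since P = $135 ≥ min AVC, the firm produces.
MC = 96 - 36Q + 3Q^2. Setting P = MC and taking the root on the rising branch gives Q* = 13.
TR = 135·13 = 1755. TC = 1733 + 403 = 2136. Profit = 1755 − 2136 = -$381.
That loss of $381 beats the $1733 the firm would lose by shutting down; producing recovers $1352 of fixed cost.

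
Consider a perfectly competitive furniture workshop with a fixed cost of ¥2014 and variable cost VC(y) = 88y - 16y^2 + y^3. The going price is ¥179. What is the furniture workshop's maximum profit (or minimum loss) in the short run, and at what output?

Profit = -¥324 at y = 13

AVC = 88 - 16y + y^2 has its minimum ¥24 at y = 8; price ¥179 clears that bar, so the firm operates.
With MC = 88 - 32y + 3y^2, P = MC on the upward-sloping part at y* = 13.
TR = 179·13 = 2327. TC = 2014 + 637 = 2651. Profit = 2327 − 2651 = -¥324.
Shutting down would mean losing the fixed cost of ¥2014, so operating at a loss of ¥324 is better by ¥1690.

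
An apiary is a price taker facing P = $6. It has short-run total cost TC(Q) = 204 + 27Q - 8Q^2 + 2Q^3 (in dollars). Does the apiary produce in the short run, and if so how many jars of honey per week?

Shut down

Strip out fixed cost: VC = 27Q - 8Q^2 + 2Q^3. Then AVC = 27 - 8Q + 2Q^2 and MC = 27 - 16Q + 6Q^2.
The AVC parabola has its vertex at Q = 8/4 = 2, where AVC = 27 - 8·2 + 2·2^2 = $19.
Since P = $6 < min AVC = $19, price fails to cover variable cost at any output.
The firm minimizes its loss by shutting down and losing only its fixed cost of $204.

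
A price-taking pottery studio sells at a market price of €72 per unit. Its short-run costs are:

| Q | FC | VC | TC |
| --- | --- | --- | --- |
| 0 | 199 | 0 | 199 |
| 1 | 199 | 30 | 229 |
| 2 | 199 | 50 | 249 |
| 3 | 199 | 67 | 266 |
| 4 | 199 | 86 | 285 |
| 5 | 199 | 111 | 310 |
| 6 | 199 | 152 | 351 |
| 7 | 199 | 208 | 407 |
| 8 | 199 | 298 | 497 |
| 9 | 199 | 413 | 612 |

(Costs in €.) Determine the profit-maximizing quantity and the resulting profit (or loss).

Q = 7; profit = €97

Profit at each row (π = 72Q − TC): Q=0: -199; Q=1: -157; Q=2: -105; Q=3: -50; Q=4: 3; Q=5: 50; Q=6: 81; Q=7: 97; Q=8: 79; Q=9: 36.
Profit is maximized at Q = 7. AVC there is 208/7 = €29.71 ≤ P, so producing beats shutting down (which would give -€199).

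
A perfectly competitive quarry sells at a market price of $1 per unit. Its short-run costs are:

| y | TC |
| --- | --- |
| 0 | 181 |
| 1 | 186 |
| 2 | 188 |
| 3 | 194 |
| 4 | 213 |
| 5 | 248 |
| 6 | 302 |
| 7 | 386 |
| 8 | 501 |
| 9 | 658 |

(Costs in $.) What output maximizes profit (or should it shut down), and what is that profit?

y = 0 (shut down); profit = -$181

Compute π = P·y − TC at each output: y=0: -181; y=1: -185; y=2: -186; y=3: -191; y=4: -209; y=5: -243; y=6: -296; y=7: -379; y=8: -493; y=9: -649.
Profit is highest at y = 0. Equivalently, the lowest AVC in the table is 7/2 ≈ $3.50 at y = 2, and P = $1 falls below it — price never covers variable cost, so the firm shuts down and loses only its fixed cost.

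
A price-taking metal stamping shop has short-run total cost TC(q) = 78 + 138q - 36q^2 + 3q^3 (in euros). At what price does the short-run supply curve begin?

€30 per unit

Short-run supply begins at min AVC. From VC = 138q - 36q^2 + 3q^3, AVC = 138 - 36q + 3q^2.
At the minimum of AVC, MC = AVC. MC = 138 - 72q + 9q^2; setting MC = AVC gives 6q^2 - 36q = 0, so q = 6. min AVC = 30.
For P < €30 the firm produces nothing.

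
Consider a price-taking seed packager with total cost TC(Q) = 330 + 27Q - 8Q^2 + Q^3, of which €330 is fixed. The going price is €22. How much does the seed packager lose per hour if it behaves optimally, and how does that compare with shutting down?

AVC = 27 - 8Q + Q^2; min AVC = €11 at Q = 4. Since P = €22 ≥ min AVC, the firm produces.
With MC = 27 - 16Q + 3Q^2, P = MC on the upward-sloping part at Q* = 5.
TR = 22·5 = 110. TC = 330 + 60 = 390. Profit = 110 − 390 = -€280.
By producing, the firm covers all variable cost plus €50 of fixed cost; shutting down would lose the full €330.

Profit = -€280 at Q = 5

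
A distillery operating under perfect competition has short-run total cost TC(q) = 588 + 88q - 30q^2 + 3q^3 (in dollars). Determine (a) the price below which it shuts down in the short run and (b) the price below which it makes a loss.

Shutdown price = min AVC. AVC = 88 - 30q + 3q^2, with vertex at q = 5 and minimum $13.
ATC = 588/q + 88 - 30q + 3q^2. Setting dATC/dq = −588/q^2 − 30 + 6q = 0 gives q = 7 (since 6·7^3 − 30·7^2 = 588).
min ATC = 588/7 + 88 − 30·7 + 3·7^2 = $109. That is the break-even price.
Between these two prices the firm operates at a loss; above $109 it earns a profit.

Shutdown price = $13; break-even price = $109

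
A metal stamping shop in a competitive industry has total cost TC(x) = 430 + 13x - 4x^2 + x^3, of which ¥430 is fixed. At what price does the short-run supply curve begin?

¥9 per unit

The shutdown price is the minimum of AVC. VC = 13x - 4x^2 + x^3, so AVC = 13 - 4x + x^2.
At the minimum of AVC, MC = AVC. MC = 13 - 8x + 3x^2; setting MC = AVC gives 2x^2 - 4x = 0, so x = 2. min AVC = 9.
So the shutdown price is ¥9.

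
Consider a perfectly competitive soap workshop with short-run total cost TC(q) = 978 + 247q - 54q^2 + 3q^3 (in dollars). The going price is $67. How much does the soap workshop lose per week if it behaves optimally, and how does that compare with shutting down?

Profit = -$378 at q = 10

AVC = 247 - 54q + 3q^2 has its minimum $4 at q = 9; price $67 clears that bar, so the firm operates.
MC = 247 - 108q + 9q^2. Setting P = MC and taking the root on the rising branch gives q* = 10.
TR = 67·10 = 670. TC = 978 + 70 = 1048. Profit = 670 − 1048 = -$378.
That loss of $378 beats the $978 the firm would lose by shutting down; producing recovers $600 of fixed cost.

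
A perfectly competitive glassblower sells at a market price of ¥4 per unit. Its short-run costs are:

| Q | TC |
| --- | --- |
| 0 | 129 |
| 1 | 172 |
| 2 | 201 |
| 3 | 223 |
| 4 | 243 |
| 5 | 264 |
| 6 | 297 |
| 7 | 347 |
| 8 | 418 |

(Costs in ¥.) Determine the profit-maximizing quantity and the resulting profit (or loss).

Tabulate TR − TC: Q=0: -129; Q=1: -168; Q=2: -193; Q=3: -211; Q=4: -227; Q=5: -244; Q=6: -273; Q=7: -319; Q=8: -386.
Profit is highest at Q = 0. Equivalently, the lowest AVC in the table is 135/5 ≈ ¥27 at Q = 5, and P = ¥4 falls below it — price never covers variable cost, so the firm shuts down and loses only its fixed cost.

Q = 0 (shut down); profit = -¥129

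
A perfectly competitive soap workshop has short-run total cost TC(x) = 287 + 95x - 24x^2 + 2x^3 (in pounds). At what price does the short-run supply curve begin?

The firm shuts down when price falls below the minimum of average variable cost. AVC = VC/x = 95 - 24x + 2x^2.
At the minimum of AVC, MC = AVC. MC = 95 - 48x + 6x^2; setting MC = AVC gives 4x^2 - 24x = 0, so x = 6. min AVC = 23.
The firm shuts down for any P below £23.

£23 per unit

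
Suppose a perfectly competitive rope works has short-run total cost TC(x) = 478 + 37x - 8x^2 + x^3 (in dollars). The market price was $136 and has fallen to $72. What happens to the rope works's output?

Output falls from 9 to 7

MC = 37 - 16x + 3x^2; the shutdown threshold is min AVC = $21 (at x = 4).
With P = $136 above the shutdown price, P = MC gives x = 9.
At P = $72 ≥ min AVC, set P = MC: x = 7. The firm stays open but cuts output.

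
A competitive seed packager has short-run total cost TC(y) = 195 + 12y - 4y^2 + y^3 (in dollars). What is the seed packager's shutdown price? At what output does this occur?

$8 per unit, at y = 2

The shutdown price is the minimum of AVC. VC = 12y - 4y^2 + y^3, so AVC = 12 - 4y + y^2.
At the minimum of AVC, MC = AVC. MC = 12 - 8y + 3y^2; setting MC = AVC gives 2y^2 - 4y = 0, so y = 2. min AVC = 8.
For P < $8 the firm produces nothing.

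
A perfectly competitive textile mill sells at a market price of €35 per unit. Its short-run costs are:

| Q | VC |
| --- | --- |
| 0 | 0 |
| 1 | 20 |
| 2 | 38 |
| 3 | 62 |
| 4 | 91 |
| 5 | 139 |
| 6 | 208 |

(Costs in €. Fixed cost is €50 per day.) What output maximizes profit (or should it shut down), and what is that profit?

Q = 4; profit = -€1

Tabulate TR − TC: Q=0: -50; Q=1: -35; Q=2: -18; Q=3: -7; Q=4: -1; Q=5: -14; Q=6: -48.
Profit is maximized at Q = 4. AVC there is 91/4 = €22.75 ≤ P, so producing beats shutting down (which would give -€50).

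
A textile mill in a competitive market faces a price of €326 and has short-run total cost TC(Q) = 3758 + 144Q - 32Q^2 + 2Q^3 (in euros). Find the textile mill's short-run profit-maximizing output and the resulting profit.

AVC = 144 - 32Q + 2Q^2 has its minimum €16 at Q = 8; price €326 clears that bar, so the firm operates.
With MC = 144 - 64Q + 6Q^2, P = MC on the upward-sloping part at Q* = 13.
TR = 326·13 = 4238. TC = 3758 + 858 = 4616. Profit = 4238 − 4616 = -€378.
Shutting down would mean losing the fixed cost of €3758, so operating at a loss of €378 is better by €3380.

Profit = -€378 at Q = 13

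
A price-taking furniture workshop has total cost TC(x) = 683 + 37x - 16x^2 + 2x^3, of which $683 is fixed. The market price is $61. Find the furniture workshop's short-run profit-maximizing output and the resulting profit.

Profit = -$395 at x = 6

AVC = 37 - 16x + 2x^2 has its minimum $5 at x = 4; price $61 clears that bar, so the firm operates.
MC = 37 - 32x + 6x^2. Setting P = MC and taking the root on the rising branch gives x* = 6.
TR = 61·6 = 366. TC = 683 + 78 = 761. Profit = 366 − 761 = -$395.
By producing, the firm covers all variable cost plus $288 of fixed cost; shutting down would lose the full $683.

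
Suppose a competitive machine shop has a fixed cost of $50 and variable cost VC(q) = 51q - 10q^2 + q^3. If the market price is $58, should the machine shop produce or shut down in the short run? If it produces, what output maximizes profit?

Produce at q = 7

Strip out fixed cost: VC = 51q - 10q^2 + q^3. Then AVC = 51 - 10q + q^2 and MC = 51 - 20q + 3q^2.
AVC hits its minimum where MC = AVC, at q = 5, giving min AVC = 51 - 10·5 + 5^2 = $26.
P = $58 exceeds min AVC = $26, so the firm stays open.
Solving P = MC: -7 - 20q + 3q^2 = 0 ⇒ q = -1/3 or 7. On the upward-sloping branch, q* = 7.
Check: AVC at q = 7 is $30 ≤ P, so revenue covers variable cost.
Profit = P·q − TC = 58·7 − 260 = $146.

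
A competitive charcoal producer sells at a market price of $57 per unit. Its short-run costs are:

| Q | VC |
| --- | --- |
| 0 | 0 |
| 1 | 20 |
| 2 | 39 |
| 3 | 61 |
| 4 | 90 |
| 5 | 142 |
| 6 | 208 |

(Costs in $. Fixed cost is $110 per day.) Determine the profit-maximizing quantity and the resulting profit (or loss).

Profit at each row (π = 57Q − TC): Q=0: -110; Q=1: -73; Q=2: -35; Q=3: 0; Q=4: 28; Q=5: 33; Q=6: 24.
Profit is maximized at Q = 5. AVC there is 142/5 = $28.40 ≤ P, so producing beats shutting down (which would give -$110).

Q = 5; profit = $33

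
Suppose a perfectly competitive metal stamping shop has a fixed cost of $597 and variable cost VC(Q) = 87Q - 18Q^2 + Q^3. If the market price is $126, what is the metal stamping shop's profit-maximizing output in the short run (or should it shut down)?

Strip out fixed cost: VC = 87Q - 18Q^2 + Q^3. Then AVC = 87 - 18Q + Q^2 and MC = 87 - 36Q + 3Q^2.
AVC hits its minimum where MC = AVC, at Q = 9, giving min AVC = 87 - 18·9 + 9^2 = $6.
Since P = $126 ≥ min AVC = $6, price covers variable cost and the firm should produce.
Solving P = MC: -39 - 36Q + 3Q^2 = 0 ⇒ Q = -1 or 13. On the upward-sloping branch, Q* = 13.
Check: AVC at Q = 13 is $22 ≤ P, so revenue covers variable cost.
Profit = P·Q − TC = 126·13 − 883 = $755.

Produce at Q = 13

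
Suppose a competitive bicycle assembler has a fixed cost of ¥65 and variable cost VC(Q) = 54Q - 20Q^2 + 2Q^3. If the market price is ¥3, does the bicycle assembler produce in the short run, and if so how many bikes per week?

Shut down

Variable cost is VC = 54Q - 20Q^2 + 2Q^3, so AVC = VC/Q = 54 - 20Q + 2Q^2 and MC = dTC/dQ = 54 - 40Q + 6Q^2.
AVC hits its minimum where MC = AVC, at Q = 5, giving min AVC = 54 - 20·5 + 2·5^2 = ¥4.
Since P = ¥3 < min AVC = ¥4, price fails to cover variable cost at any output.
Best response: produce nothing and absorb the ¥65 fixed cost.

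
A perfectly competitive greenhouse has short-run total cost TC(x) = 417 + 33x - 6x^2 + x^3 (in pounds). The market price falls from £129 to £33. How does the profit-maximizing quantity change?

MC = 33 - 12x + 3x^2; the shutdown threshold is min AVC = £24 (at x = 3).
At P = £129 ≥ min AVC, set P = MC on the rising branch: x = 8.
At P = £33 ≥ min AVC, set P = MC: x = 4. The firm stays open but cuts output.

Output falls from 8 to 4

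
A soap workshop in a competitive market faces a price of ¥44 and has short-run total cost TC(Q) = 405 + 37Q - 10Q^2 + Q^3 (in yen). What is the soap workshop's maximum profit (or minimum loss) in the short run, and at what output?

AVC = 37 - 10Q + Q^2 has its minimum ¥12 at Q = 5; price ¥44 clears that bar, so the firm operates.
With MC = 37 - 20Q + 3Q^2, P = MC on the upward-sloping part at Q* = 7.
TR = 44·7 = 308. TC = 405 + 112 = 517. Profit = 308 − 517 = -¥209.
Shutting down would mean losing the fixed cost of ¥405, so operating at a loss of ¥209 is better by ¥196.

Profit = -¥209 at Q = 7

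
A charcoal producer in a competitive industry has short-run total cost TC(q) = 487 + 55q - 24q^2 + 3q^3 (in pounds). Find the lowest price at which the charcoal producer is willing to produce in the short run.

£7 per unit

Short-run supply begins at min AVC. From VC = 55q - 24q^2 + 3q^3, AVC = 55 - 24q + 3q^2.
At the minimum of AVC, MC = AVC. MC = 55 - 48q + 9q^2; setting MC = AVC gives 6q^2 - 24q = 0, so q = 4. min AVC = 7.
For P < £7 the firm produces nothing.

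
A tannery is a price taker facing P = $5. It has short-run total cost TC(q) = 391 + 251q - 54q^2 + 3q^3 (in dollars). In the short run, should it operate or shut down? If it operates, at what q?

From TC, MC = TC'(q) = 251 - 108q + 9q^2 and AVC = VC/q = 251 - 54q + 3q^2.
The AVC parabola has its vertex at q = 54/6 = 9, where AVC = 251 - 54·9 + 3·9^2 = $8.
Since P = $5 < min AVC = $8, price fails to cover variable cost at any output.
Best response: produce nothing and absorb the $391 fixed cost.

Shut down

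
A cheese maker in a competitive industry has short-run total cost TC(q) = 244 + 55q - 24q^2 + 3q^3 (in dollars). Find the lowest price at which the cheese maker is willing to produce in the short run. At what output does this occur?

$7 per unit, at q = 4

The firm shuts down when price falls below the minimum of average variable cost. AVC = VC/q = 55 - 24q + 3q^2.
At the minimum of AVC, MC = AVC. MC = 55 - 48q + 9q^2; setting MC = AVC gives 6q^2 - 24q = 0, so q = 4. min AVC = 7.
For P < $7 the firm produces nothing.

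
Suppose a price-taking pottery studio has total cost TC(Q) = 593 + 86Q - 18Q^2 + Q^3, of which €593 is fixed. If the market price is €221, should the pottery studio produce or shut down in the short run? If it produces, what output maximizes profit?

Strip out fixed cost: VC = 86Q - 18Q^2 + Q^3. Then AVC = 86 - 18Q + Q^2 and MC = 86 - 36Q + 3Q^2.
The AVC parabola has its vertex at Q = 18/2 = 9, where AVC = 86 - 18·9 + 9^2 = €5.
P = €221 exceeds min AVC = €5, so the firm stays open.
Set P = MC: 221 = 86 - 36Q + 3Q^2 → -135 - 36Q + 3Q^2 = 0. The roots are Q = -3 and Q = 15; the profit-maximizing output is on the rising part of MC, so Q* = 15.
Check: AVC at Q = 15 is €41 ≤ P, so revenue covers variable cost.
Profit = P·Q − TC = 221·15 − 1208 = €2107.

Produce at Q = 15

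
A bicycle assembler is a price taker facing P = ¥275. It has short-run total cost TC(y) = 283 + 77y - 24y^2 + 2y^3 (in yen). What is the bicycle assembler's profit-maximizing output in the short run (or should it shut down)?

Variable cost is VC = 77y - 24y^2 + 2y^3, so AVC = VC/y = 77 - 24y + 2y^2 and MC = dTC/dy = 77 - 48y + 6y^2.
AVC is minimized where dAVC/dy = -24 + 4y = 0, at y = 6; min AVC = 77 - 24·6 + 2·6^2 = ¥5.
Since P = ¥275 ≥ min AVC = ¥5, price covers variable cost and the firm should produce.
P = MC gives -198 - 48y + 6y^2 = 0, with roots -3 and 11. Take the larger (rising MC): y* = 11.
Check: AVC at y = 11 is ¥55 ≤ P, so revenue covers variable cost.
Profit = P·y − TC = 275·11 − 888 = ¥2137.

Produce at y = 11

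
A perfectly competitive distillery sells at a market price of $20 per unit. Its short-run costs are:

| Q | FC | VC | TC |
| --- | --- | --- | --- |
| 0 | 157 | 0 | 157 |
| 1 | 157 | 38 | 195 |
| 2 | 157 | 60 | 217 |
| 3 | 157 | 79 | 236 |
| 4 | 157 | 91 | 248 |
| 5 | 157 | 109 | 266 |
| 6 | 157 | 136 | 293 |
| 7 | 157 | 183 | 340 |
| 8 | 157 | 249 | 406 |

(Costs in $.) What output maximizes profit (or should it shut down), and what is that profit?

Tabulate TR − TC: Q=0: -157; Q=1: -175; Q=2: -177; Q=3: -176; Q=4: -168; Q=5: -166; Q=6: -173; Q=7: -200; Q=8: -246.
Profit is highest at Q = 0. Equivalently, the lowest AVC in the table is 109/5 ≈ $21.80 at Q = 5, and P = $20 falls below it — price never covers variable cost, so the firm shuts down and loses only its fixed cost.

Q = 0 (shut down); profit = -$157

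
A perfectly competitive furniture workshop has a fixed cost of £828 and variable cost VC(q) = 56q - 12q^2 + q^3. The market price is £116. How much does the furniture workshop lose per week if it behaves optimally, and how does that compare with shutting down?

AVC = 56 - 12q + q^2; min AVC = £20 at q = 6. Since P = £116 ≥ min AVC, the firm produces.
MC = 56 - 24q + 3q^2. Setting P = MC and taking the root on the rising branch gives q* = 10.
TR = 116·10 = 1160. TC = 828 + 360 = 1188. Profit = 1160 − 1188 = -£28.
Shutting down would mean losing the fixed cost of £828, so operating at a loss of £28 is better by £800.

Profit = -£28 at q = 10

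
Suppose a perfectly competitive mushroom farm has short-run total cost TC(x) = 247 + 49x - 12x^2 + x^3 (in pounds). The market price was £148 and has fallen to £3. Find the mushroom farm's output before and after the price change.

AVC = 49 - 12x + x^2, minimized at x = 6 where min AVC = £13. MC = 49 - 24x + 3x^2.
With P = £148 above the shutdown price, P = MC gives x = 11.
At P = £3 < min AVC = £13, price no longer covers variable cost at any output, so the firm shuts down: x = 0.

Output falls from 11 to 0 (the firm shuts down)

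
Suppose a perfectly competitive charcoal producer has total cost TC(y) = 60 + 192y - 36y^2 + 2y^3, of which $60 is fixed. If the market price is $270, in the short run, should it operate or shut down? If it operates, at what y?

Produce at y = 13

From TC, MC = TC'(y) = 192 - 72y + 6y^2 and AVC = VC/y = 192 - 36y + 2y^2.
The AVC parabola has its vertex at y = 36/4 = 9, where AVC = 192 - 36·9 + 2·9^2 = $30.
Because $270 ≥ $30, revenue can cover variable cost; the firm operates.
P = MC gives -78 - 72y + 6y^2 = 0, with roots -1 and 13. Take the larger (rising MC): y* = 13.
Check: AVC at y = 13 is $62 ≤ P, so revenue covers variable cost.
Profit = P·y − TC = 270·13 − 866 = $2644.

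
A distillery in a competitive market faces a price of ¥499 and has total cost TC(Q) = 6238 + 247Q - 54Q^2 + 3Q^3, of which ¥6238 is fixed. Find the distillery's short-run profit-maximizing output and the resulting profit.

AVC = 247 - 54Q + 3Q^2 has its minimum ¥4 at Q = 9; price ¥499 clears that bar, so the firm operates.
With MC = 247 - 108Q + 9Q^2, P = MC on the upward-sloping part at Q* = 14.
TR = 499·14 = 6986. TC = 6238 + 1106 = 7344. Profit = 6986 − 7344 = -¥358.
By producing, the firm covers all variable cost plus ¥5880 of fixed cost; shutting down would lose the full ¥6238.

Profit = -¥358 at Q = 14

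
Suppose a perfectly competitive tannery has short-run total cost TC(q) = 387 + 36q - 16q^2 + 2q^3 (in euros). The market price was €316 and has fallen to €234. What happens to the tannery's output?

Output falls from 10 to 9

MC = 36 - 32q + 6q^2; the shutdown threshold is min AVC = €4 (at q = 4).
With P = €316 above the shutdown price, P = MC gives q = 10.
At P = €234 ≥ min AVC, set P = MC: q = 9. The firm stays open but cuts output.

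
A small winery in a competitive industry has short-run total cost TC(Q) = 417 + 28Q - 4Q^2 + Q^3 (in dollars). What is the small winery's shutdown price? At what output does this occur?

$24 per unit, at Q = 2

The shutdown price is the minimum of AVC. VC = 28Q - 4Q^2 + Q^3, so AVC = 28 - 4Q + Q^2.
At the minimum of AVC, MC = AVC. MC = 28 - 8Q + 3Q^2; setting MC = AVC gives 2Q^2 - 4Q = 0, so Q = 2. min AVC = 24.
So the shutdown price is $24.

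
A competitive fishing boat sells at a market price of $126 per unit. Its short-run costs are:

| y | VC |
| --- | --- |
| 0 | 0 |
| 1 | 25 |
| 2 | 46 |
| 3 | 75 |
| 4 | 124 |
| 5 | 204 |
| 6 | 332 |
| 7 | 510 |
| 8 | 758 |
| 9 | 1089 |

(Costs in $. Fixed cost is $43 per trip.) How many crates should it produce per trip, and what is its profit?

Tabulate TR − TC: y=0: -43; y=1: 58; y=2: 163; y=3: 260; y=4: 337; y=5: 383; y=6: 381; y=7: 329; y=8: 207; y=9: 2.
Profit is maximized at y = 5. AVC there is 204/5 = $40.80 ≤ P, so producing beats shutting down (which would give -$43).

y = 5; profit = $383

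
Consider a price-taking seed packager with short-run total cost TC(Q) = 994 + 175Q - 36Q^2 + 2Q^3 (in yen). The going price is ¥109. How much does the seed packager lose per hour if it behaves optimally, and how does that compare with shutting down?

AVC = 175 - 36Q + 2Q^2; min AVC = ¥13 at Q = 9. Since P = ¥109 ≥ min AVC, the firm produces.
MC = 175 - 72Q + 6Q^2. Setting P = MC and taking the root on the rising branch gives Q* = 11.
TR = 109·11 = 1199. TC = 994 + 231 = 1225. Profit = 1199 − 1225 = -¥26.
Shutting down would mean losing the fixed cost of ¥994, so operating at a loss of ¥26 is better by ¥968.

Profit = -¥26 at Q = 11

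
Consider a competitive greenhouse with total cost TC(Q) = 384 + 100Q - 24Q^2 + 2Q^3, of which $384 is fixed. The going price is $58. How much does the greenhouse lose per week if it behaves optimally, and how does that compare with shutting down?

Profit = -$188 at Q = 7

AVC = 100 - 24Q + 2Q^2; min AVC = $28 at Q = 6. Since P = $58 ≥ min AVC, the firm produces.
MC = 100 - 48Q + 6Q^2. Setting P = MC and taking the root on the rising branch gives Q* = 7.
TR = 58·7 = 406. TC = 384 + 210 = 594. Profit = 406 − 594 = -$188.
That loss of $188 beats the $384 the firm would lose by shutting down; producing recovers $196 of fixed cost.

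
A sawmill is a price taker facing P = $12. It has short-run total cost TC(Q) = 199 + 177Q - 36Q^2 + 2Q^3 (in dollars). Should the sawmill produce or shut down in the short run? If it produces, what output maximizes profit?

From TC, MC = TC'(Q) = 177 - 72Q + 6Q^2 and AVC = VC/Q = 177 - 36Q + 2Q^2.
The AVC parabola has its vertex at Q = 36/4 = 9, where AVC = 177 - 36·9 + 2·9^2 = $15.
With P < min AVC ($12 < $15), every unit sold adds to the loss.
Best response: produce nothing and absorb the $199 fixed cost.

Shut down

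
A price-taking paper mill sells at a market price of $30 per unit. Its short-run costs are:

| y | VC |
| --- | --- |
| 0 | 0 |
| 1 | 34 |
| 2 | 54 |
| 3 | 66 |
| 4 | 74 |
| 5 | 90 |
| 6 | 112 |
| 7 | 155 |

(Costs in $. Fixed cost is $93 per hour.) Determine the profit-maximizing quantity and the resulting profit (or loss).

y = 6; profit = -$25

Tabulate TR − TC: y=0: -93; y=1: -97; y=2: -87; y=3: -69; y=4: -47; y=5: -33; y=6: -25; y=7: -38.
Profit is maximized at y = 6. AVC there is 112/6 = $18.67 ≤ P, so producing beats shutting down (which would give -$93).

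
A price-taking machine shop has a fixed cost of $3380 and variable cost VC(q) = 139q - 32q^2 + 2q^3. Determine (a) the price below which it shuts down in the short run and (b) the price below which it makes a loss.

Shutdown price = $11; break-even price = $321

AVC = 139 - 32q + 2q^2; minimized at q = 8, giving min AVC = $11. That is the shutdown price.
ATC = 3380/q + 139 - 32q + 2q^2. Setting dATC/dq = −3380/q^2 − 32 + 4q = 0 gives q = 13 (since 4·13^3 − 32·13^2 = 3380).
min ATC = 3380/13 + 139 − 32·13 + 2·13^2 = $321. That is the break-even price.
For $11 ≤ P < $321 the firm produces at a loss; below $11 it shuts down.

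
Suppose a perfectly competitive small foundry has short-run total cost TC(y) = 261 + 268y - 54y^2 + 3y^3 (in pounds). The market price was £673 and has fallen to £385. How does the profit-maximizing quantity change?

Output falls from 15 to 13

MC = 268 - 108y + 9y^2; the shutdown threshold is min AVC = £25 (at y = 9).
At P = £673 ≥ min AVC, set P = MC on the rising branch: y = 15.
At P = £385 ≥ min AVC, set P = MC: y = 13. The firm stays open but cuts output.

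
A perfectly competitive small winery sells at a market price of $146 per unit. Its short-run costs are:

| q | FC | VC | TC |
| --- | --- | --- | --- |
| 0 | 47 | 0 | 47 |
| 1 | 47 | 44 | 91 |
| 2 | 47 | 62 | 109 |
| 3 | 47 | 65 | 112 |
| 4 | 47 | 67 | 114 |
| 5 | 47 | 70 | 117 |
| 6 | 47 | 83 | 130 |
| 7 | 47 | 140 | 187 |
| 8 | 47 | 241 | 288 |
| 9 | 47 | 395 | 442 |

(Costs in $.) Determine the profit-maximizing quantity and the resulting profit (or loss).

q = 8; profit = $880

Compute π = P·q − TC at each output: q=0: -47; q=1: 55; q=2: 183; q=3: 326; q=4: 470; q=5: 613; q=6: 746; q=7: 835; q=8: 880; q=9: 872.
Profit is maximized at q = 8. AVC there is 241/8 = $30.12 ≤ P, so producing beats shutting down (which would give -$47).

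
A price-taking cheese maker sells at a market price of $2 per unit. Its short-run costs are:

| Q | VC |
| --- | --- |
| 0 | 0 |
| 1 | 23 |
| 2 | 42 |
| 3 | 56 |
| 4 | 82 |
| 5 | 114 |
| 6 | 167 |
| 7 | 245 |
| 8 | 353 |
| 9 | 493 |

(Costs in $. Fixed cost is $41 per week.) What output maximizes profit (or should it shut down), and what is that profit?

Tabulate TR − TC: Q=0: -41; Q=1: -62; Q=2: -79; Q=3: -91; Q=4: -115; Q=5: -145; Q=6: -196; Q=7: -272; Q=8: -378; Q=9: -516.
Profit is highest at Q = 0. Equivalently, the lowest AVC in the table is 56/3 ≈ $18.67 at Q = 3, and P = $2 falls below it — price never covers variable cost, so the firm shuts down and loses only its fixed cost.

Q = 0 (shut down); profit = -$41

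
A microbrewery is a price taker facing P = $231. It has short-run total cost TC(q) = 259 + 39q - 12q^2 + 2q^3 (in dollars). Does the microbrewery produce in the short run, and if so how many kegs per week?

Produce at q = 8

Variable cost is VC = 39q - 12q^2 + 2q^3, so AVC = VC/q = 39 - 12q + 2q^2 and MC = dTC/dq = 39 - 24q + 6q^2.
AVC hits its minimum where MC = AVC, at q = 3, giving min AVC = 39 - 12·3 + 2·3^2 = $21.
Because $231 ≥ $21, revenue can cover variable cost; the firm operates.
Solving P = MC: -192 - 24q + 6q^2 = 0 ⇒ q = -4 or 8. On the upward-sloping branch, q* = 8.
Check: AVC at q = 8 is $71 ≤ P, so revenue covers variable cost.
Profit = P·q − TC = 231·8 − 827 = $1021.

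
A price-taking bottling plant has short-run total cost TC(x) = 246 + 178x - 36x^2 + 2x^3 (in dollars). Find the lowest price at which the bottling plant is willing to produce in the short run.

The firm shuts down when price falls below the minimum of average variable cost. AVC = VC/x = 178 - 36x + 2x^2.
At the minimum of AVC, MC = AVC. MC = 178 - 72x + 6x^2; setting MC = AVC gives 4x^2 - 36x = 0, so x = 9. min AVC = 16.
For P < $16 the firm produces nothing.

$16 per unit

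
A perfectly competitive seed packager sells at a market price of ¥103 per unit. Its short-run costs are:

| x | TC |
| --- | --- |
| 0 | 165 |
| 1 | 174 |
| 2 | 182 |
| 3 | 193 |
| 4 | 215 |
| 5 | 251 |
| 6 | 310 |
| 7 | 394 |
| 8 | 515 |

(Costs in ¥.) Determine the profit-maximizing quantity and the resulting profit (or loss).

Compute π = P·x − TC at each output: x=0: -165; x=1: -71; x=2: 24; x=3: 116; x=4: 197; x=5: 264; x=6: 308; x=7: 327; x=8: 309.
Profit is maximized at x = 7. AVC there is 229/7 = ¥32.71 ≤ P, so producing beats shutting down (which would give -¥165).

x = 7; profit = ¥327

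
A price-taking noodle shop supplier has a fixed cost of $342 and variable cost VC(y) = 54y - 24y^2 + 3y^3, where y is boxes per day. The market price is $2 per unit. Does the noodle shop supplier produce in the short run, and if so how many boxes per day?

Variable cost is VC = 54y - 24y^2 + 3y^3, so AVC = VC/y = 54 - 24y + 3y^2 and MC = dTC/dy = 54 - 48y + 9y^2.
The AVC parabola has its vertex at y = 24/6 = 4, where AVC = 54 - 24·4 + 3·4^2 = $6.
Since P = $2 < min AVC = $6, price fails to cover variable cost at any output.
Best response: produce nothing and absorb the $342 fixed cost.

Shut down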